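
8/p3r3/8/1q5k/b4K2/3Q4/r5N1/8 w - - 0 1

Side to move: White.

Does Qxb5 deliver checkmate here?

no

After Qxb5: black king on h5; in check: yes, from the white queen on b5.
Black has 4 legal replies: Kh6, Kg6, Re5, Bxb5.
In check but a legal move exists → not checkmate.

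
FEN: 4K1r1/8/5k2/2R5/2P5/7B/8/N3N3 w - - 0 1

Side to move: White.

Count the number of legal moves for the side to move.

1

White to move; king on e8.
In check: yes, from the black rook on g8.
Legal moves: Kd7.
Count: 1.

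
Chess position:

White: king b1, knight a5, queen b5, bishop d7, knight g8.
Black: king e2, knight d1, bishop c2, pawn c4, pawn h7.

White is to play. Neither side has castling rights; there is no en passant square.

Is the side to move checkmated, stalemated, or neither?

White to move; white king on b1.
In check: yes, from the black bishop on c2.
Legal moves for White: Kxc2, Ka2, Kc1, Ka1.
White is in check but has 4 legal moves → neither.

neither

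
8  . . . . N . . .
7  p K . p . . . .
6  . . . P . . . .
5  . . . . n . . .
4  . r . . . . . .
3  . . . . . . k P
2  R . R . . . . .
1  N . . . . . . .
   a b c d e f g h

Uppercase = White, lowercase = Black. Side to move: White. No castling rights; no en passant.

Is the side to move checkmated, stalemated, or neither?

neither

White to move; white king on b7.
In check: yes, from the black rook on b4.
King squares — a6: available; b6: attacked by Rb4; c6: attacked by Ne5; a7: available; c7: available; a8: available; b8: attacked by Rb4; c8: available.
Legal moves for White: Kc8, Ka8, Kc7, Kxa7, Ka6.
White is in check but has 5 legal moves → neither.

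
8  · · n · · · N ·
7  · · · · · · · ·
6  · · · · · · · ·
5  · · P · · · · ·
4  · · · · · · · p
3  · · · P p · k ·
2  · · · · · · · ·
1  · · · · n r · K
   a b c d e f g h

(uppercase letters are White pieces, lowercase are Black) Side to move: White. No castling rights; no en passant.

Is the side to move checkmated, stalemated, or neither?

White to move; white king on h1.
In check: yes, from the black rook on f1.
King squares — g1: attacked by Rf1; g2: attacked by Ne1; h2: attacked by Kg3.
Legal moves for White: none.
In check with no legal moves → checkmate.

checkmate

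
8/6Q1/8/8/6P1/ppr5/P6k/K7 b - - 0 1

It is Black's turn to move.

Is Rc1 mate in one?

yes

After Rc1: white king on a1; in check: yes, from the black rook on c1.
King squares — b1: attacked by Rc1; a2: own pawn; b2: attacked by Pa3.
White has no legal moves → checkmate.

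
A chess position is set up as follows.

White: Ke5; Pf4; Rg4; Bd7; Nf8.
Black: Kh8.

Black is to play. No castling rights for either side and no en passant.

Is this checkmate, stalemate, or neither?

Black to move; black king on h8.
In check: no.
King squares — g7: attacked by Rg4; h7: attacked by Nf8; g8: attacked by Rg4.
Legal moves for Black: none.
Not in check and no legal moves → stalemate.

stalemate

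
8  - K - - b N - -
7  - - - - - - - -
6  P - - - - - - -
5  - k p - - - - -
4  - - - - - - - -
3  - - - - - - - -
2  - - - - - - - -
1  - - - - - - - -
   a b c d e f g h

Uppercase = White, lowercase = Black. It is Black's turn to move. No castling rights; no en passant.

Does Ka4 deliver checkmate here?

no

After Ka4: white king on b8; in check: no.
White is not in check, so this cannot be checkmate.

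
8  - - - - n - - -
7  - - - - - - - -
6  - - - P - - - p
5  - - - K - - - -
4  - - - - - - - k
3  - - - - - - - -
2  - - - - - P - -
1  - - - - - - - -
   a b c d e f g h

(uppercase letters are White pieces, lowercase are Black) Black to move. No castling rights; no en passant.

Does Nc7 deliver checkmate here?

After Nc7: white king on d5; in check: yes, from the black knight on c7.
White has 7 legal replies: Kc6, Ke5, Kc5, Ke4, Kd4, Kc4, dxc7.
In check but a legal move exists → not checkmate.

no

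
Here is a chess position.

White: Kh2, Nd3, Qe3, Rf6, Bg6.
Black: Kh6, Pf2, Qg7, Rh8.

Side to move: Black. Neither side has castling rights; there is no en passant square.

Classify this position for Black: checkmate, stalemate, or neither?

checkmate

Black to move; black king on h6.
In check: yes, from the white queen on e3.
King squares — g5: attacked by Qe3; h5: attacked by Bg6; g6: attacked by Rf6; g7: own queen; h7: attacked by Bg6.
Legal moves for Black: none.
In check with no legal moves → checkmate.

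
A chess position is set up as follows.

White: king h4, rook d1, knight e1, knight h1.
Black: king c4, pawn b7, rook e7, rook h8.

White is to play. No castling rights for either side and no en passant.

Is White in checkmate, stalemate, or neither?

White to move; white king on h4.
In check: yes, from the black rook on h8.
Legal moves for White: Kg5, Kg4, Kg3.
White is in check but has 3 legal moves → neither.

neither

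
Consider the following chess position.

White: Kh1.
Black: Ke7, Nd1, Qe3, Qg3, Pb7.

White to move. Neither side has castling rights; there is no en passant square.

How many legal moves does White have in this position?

White to move; king on h1.
In check: no.
Legal moves: none.
Count: 0.

0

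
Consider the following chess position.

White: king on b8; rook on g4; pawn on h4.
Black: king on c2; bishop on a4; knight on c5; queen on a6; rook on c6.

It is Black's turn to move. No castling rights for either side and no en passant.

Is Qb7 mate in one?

yes

After Qb7: white king on b8; in check: yes, from the black queen on b7.
King squares — a7: attacked by Qb7; b7: attacked by Nc5; c7: attacked by Rc6; a8: attacked by Qb7; c8: attacked by Rc6.
White has no legal moves → checkmate.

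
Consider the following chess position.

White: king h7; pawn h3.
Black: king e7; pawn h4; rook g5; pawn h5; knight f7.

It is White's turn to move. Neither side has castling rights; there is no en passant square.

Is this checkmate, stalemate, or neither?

White to move; white king on h7.
In check: no.
King squares — g6: attacked by Rg5; h6: attacked by Nf7; g7: attacked by Rg5; g8: attacked by Rg5; h8: attacked by Nf7.
Legal moves for White: none.
Not in check and no legal moves → stalemate.

stalemate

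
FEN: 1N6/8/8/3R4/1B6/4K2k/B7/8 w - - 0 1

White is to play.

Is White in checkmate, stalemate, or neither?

White to move; white king on e3.
In check: no.
Legal moves for White include: Nd7, Nc6, Na6, Rd8, Rd7, Rd6, Rh5+, Rg5, Rf5, Re5, Rc5, Rb5, Ra5, Rd4, Rd3, Rd2, Rd1, Bf8, ... (list truncated; more exist).
White has legal moves and is not in check → neither.

neither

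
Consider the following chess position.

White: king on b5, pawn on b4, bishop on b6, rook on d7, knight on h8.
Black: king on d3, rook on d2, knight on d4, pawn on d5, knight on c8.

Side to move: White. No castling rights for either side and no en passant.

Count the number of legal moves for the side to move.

5

White to move; king on b5.
In check: yes, from the black knight on d4.
Legal moves: Ka6, Kc5, Ka5, Ka4, Bxd4.
Count: 5.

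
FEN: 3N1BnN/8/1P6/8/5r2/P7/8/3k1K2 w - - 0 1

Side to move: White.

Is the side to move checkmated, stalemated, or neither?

neither

White to move; white king on f1.
In check: yes, from the black rook on f4.
Legal moves for White: Kg2, Kg1.
White is in check but has 2 legal moves → neither.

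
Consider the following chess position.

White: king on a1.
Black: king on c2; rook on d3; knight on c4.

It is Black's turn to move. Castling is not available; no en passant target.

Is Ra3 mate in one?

After Ra3: white king on a1; in check: yes, from the black rook on a3.
King squares — b1: attacked by Kc2; a2: attacked by Ra3; b2: attacked by Kc2.
White has no legal moves → checkmate.

yes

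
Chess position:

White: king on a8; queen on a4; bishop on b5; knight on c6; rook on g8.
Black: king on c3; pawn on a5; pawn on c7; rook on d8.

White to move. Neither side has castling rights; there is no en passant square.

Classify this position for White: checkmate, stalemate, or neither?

White to move; white king on a8.
In check: yes, from the black rook on d8.
King squares — a7: available; b7: available; b8: attacked by Rd8.
Legal moves for White: Kb7, Ka7, Rxd8, Nxd8, Nb8.
White is in check but has 5 legal moves → neither.

neither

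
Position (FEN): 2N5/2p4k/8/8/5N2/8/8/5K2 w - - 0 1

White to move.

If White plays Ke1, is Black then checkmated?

no

After Ke1: black king on h7; in check: no.
Black is not in check, so this cannot be checkmate.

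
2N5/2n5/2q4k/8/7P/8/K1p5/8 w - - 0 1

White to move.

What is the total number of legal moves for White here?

White to move; king on a2.
In check: no.
Legal moves: Ne7, Na7, Nd6, Nb6, Kb3, Ka3, Kb2, Ka1, h5.
Count: 9.

9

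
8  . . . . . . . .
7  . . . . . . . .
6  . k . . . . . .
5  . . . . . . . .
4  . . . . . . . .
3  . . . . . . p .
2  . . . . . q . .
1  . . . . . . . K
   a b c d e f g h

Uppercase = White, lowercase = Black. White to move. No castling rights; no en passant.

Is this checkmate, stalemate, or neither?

White to move; white king on h1.
In check: no.
King squares — g1: attacked by Qf2; g2: attacked by Qf2; h2: attacked by Qf2.
Legal moves for White: none.
Not in check and no legal moves → stalemate.

stalemate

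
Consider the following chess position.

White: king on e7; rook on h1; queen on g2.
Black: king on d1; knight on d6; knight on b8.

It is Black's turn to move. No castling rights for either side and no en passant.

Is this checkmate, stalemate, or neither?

checkmate

Black to move; black king on d1.
In check: yes, from the white rook on h1.
King squares — c1: attacked by Rh1; e1: attacked by Rh1; c2: attacked by Qg2; d2: attacked by Qg2; e2: attacked by Qg2.
Legal moves for Black: none.
In check with no legal moves → checkmate.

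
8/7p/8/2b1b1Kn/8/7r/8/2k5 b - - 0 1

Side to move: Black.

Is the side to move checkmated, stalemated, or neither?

Black to move; black king on c1.
In check: no.
Legal moves for Black include: Ng7, Nf6, Nf4, Ng3, Bh8, Bb8, Bg7, Bc7, Bf6+, Bed6, Bf4+, Bed4, Bg3, Bc3, Bh2, Bb2, Ba1, Bf8, ... (list truncated; more exist).
Black has legal moves and is not in check → neither.

neither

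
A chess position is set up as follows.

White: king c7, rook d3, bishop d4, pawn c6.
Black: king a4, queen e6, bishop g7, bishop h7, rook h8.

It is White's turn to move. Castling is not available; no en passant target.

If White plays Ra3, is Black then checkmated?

After Ra3: black king on a4; in check: yes, from the white rook on a3.
Black has 3 legal replies: Kb5, Kb4, Kxa3.
In check but a legal move exists → not checkmate.

no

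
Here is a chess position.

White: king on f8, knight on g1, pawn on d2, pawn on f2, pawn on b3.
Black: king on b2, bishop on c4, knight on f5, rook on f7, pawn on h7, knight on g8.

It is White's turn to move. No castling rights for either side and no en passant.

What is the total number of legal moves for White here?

2

White to move; king on f8.
In check: yes, from the black rook on f7.
Legal moves: Kxg8, Ke8.
Count: 2.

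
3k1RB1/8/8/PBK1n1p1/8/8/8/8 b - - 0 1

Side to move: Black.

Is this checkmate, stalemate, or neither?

neither

Black to move; black king on d8.
In check: yes, from the white rook on f8.
King squares — c7: available; d7: attacked by Bb5; e7: available; c8: attacked by Rf8; e8: attacked by Bb5.
Legal moves for Black: Ke7, Kc7.
Black is in check but has 2 legal moves → neither.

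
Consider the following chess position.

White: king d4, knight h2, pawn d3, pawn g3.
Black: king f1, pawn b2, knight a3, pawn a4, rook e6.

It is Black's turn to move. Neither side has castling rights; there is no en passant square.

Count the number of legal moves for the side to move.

Black to move; king on f1.
In check: yes, from the white knight on h2.
Legal moves: Kg2, Kf2, Ke2, Kg1, Ke1.
Count: 5.

5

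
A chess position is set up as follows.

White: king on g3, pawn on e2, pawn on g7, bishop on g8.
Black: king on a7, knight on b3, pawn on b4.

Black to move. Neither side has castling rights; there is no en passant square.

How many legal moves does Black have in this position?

11

Black to move; king on a7.
In check: no.
Legal moves: Kb8, Ka8, Kb7, Kb6, Ka6, Nc5, Na5, Nd4, Nd2, Nc1, Na1.
Count: 11.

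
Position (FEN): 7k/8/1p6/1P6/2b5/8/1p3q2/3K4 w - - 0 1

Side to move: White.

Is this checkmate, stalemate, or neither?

stalemate

White to move; white king on d1.
In check: no.
King squares — c1: attacked by Pb2; e1: attacked by Qf2; c2: attacked by Qf2; d2: attacked by Qf2; e2: attacked by Qf2.
Legal moves for White: none.
Not in check and no legal moves → stalemate.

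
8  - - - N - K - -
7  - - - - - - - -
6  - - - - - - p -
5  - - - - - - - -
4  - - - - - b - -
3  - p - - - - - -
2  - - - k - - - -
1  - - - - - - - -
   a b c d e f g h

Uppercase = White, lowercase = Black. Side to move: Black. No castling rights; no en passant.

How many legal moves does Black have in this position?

19

Black to move; king on d2.
In check: no.
Legal moves: Bb8, Bc7, Bh6+, Bd6+, Bg5, Be5, Bg3, Be3, Bh2, Ke3, Kd3, Kc3, Ke2, Kc2, Ke1, Kd1, Kc1, g5, b2.
Count: 19.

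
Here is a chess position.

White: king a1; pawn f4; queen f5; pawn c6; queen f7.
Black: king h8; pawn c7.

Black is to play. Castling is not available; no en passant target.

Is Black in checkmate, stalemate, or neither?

stalemate

Black to move; black king on h8.
In check: no.
King squares — g7: attacked by Qf7; h7: attacked by Qf5; g8: attacked by Qf7.
Legal moves for Black: none.
Not in check and no legal moves → stalemate.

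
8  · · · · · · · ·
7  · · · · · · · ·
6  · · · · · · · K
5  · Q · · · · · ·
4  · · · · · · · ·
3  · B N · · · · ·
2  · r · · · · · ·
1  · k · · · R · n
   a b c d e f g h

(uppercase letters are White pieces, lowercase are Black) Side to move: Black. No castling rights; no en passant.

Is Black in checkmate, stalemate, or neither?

checkmate

Black to move; black king on b1.
In check: yes, from the white rook on f1 and the white knight on c3.
King squares — a1: attacked by Rf1; c1: attacked by Rf1; a2: attacked by Bb3; b2: own rook; c2: attacked by Bb3.
Legal moves for Black: none.
In check with no legal moves → checkmate.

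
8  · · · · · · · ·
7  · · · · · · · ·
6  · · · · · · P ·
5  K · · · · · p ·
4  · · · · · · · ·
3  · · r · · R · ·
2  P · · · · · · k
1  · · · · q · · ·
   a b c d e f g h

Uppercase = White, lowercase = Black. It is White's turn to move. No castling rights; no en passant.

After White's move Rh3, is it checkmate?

no

After Rh3: black king on h2; in check: yes, from the white rook on h3.
Black has 4 legal replies: Kxh3, Kg2, Kg1, Rxh3+.
In check but a legal move exists → not checkmate.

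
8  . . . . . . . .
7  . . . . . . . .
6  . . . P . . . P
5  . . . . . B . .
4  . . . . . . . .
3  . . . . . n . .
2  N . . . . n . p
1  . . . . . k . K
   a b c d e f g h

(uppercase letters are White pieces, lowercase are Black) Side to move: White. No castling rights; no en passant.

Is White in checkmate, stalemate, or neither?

checkmate

White to move; white king on h1.
In check: yes, from the black knight on f2.
King squares — g1: attacked by Kf1; g2: attacked by Kf1; h2: attacked by Nf3.
Legal moves for White: none.
In check with no legal moves → checkmate.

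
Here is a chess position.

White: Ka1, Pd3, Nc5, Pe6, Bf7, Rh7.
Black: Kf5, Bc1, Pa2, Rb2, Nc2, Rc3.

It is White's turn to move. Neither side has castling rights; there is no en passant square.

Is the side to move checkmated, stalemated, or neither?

checkmate

White to move; white king on a1.
In check: yes, from the black knight on c2.
King squares — b1: attacked by Pa2; a2: attacked by Rb2; b2: attacked by Bc1.
Legal moves for White: none.
In check with no legal moves → checkmate.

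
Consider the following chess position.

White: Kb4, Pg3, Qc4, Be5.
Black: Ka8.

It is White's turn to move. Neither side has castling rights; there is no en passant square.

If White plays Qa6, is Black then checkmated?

After Qa6: black king on a8; in check: yes, from the white queen on a6.
King squares — a7: attacked by Qa6; b7: attacked by Qa6; b8: attacked by Be5.
Black has no legal moves → checkmate.

yes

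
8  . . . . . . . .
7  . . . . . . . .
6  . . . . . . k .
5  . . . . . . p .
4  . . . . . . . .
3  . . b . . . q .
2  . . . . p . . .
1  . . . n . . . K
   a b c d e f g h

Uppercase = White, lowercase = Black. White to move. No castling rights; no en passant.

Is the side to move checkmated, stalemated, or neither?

stalemate

White to move; white king on h1.
In check: no.
King squares — g1: attacked by Qg3; g2: attacked by Qg3; h2: attacked by Qg3.
Legal moves for White: none.
Not in check and no legal moves → stalemate.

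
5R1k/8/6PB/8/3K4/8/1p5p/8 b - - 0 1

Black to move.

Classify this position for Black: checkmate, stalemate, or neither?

Black to move; black king on h8.
In check: yes, from the white rook on f8.
King squares — g7: attacked by Bh6; h7: attacked by Pg6; g8: attacked by Rf8.
Legal moves for Black: none.
In check with no legal moves → checkmate.

checkmate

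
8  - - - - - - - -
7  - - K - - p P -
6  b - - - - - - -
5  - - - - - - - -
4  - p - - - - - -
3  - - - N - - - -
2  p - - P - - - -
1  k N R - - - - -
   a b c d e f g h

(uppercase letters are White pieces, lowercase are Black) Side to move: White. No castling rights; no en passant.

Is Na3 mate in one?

yes

After Na3: black king on a1; in check: yes, from the white rook on c1.
King squares — b1: attacked by Rc1; a2: own pawn; b2: attacked by Nd3.
Black has no legal moves → checkmate.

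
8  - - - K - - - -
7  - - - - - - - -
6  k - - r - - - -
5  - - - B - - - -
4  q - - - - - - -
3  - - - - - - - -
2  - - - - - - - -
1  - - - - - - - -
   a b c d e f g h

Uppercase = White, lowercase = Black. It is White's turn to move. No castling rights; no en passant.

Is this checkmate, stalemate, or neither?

neither

White to move; white king on d8.
In check: yes, from the black rook on d6.
Legal moves for White: Kc8, Ke7, Kc7.
White is in check but has 3 legal moves → neither.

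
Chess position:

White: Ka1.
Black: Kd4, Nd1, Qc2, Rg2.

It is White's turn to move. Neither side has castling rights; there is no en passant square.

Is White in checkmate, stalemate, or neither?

stalemate

White to move; white king on a1.
In check: no.
King squares — b1: attacked by Qc2; a2: attacked by Qc2; b2: attacked by Nd1.
Legal moves for White: none.
Not in check and no legal moves → stalemate.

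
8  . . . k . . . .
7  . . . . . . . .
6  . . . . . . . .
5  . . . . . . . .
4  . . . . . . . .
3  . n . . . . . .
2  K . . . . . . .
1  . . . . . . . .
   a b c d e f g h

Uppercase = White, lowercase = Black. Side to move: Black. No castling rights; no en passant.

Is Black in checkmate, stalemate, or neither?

neither

Black to move; black king on d8.
In check: no.
Legal moves for Black: Ke8, Kc8, Ke7, Kd7, Kc7, Nc5, Na5, Nd4, Nd2, Nc1+, Na1.
Black has 11 legal moves and is not in check → neither.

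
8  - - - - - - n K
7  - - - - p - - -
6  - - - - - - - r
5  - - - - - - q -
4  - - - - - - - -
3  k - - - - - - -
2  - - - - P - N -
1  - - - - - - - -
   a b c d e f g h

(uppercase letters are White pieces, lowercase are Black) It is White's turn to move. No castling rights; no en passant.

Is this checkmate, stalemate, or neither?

White to move; white king on h8.
In check: yes, from the black rook on h6.
King squares — g7: attacked by Qg5; h7: attacked by Rh6; g8: attacked by Qg5.
Legal moves for White: none.
In check with no legal moves → checkmate.

checkmate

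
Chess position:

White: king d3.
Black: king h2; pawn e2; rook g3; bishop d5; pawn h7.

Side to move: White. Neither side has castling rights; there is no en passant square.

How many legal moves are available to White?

4

White to move; king on d3.
In check: yes, from the black rook on g3.
Legal moves: Kd4, Kxe2, Kd2, Kc2.
Count: 4.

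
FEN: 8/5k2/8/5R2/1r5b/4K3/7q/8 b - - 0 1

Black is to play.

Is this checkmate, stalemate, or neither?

neither

Black to move; black king on f7.
In check: yes, from the white rook on f5.
Legal moves for Black: Kg8, Ke8, Kg7, Ke7, Kg6, Ke6, Bf6.
Black is in check but has 7 legal moves → neither.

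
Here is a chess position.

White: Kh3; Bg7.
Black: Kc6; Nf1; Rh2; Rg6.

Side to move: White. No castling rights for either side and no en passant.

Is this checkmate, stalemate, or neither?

checkmate

White to move; white king on h3.
In check: yes, from the black rook on h2.
King squares — g2: attacked by Rh2; h2: attacked by Nf1; g3: attacked by Nf1; g4: attacked by Rg6; h4: attacked by Rh2.
Legal moves for White: none.
In check with no legal moves → checkmate.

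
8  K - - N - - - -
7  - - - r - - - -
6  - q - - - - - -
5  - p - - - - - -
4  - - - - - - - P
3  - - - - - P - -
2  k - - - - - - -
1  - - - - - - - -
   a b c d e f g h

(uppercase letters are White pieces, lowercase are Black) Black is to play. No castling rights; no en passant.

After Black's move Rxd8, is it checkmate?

yes

After Rxd8: white king on a8; in check: yes, from the black rook on d8.
King squares — a7: attacked by Qb6; b7: attacked by Qb6; b8: attacked by Qb6.
White has no legal moves → checkmate.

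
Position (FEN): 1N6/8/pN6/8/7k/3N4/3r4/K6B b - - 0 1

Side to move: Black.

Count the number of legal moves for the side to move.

15

Black to move; king on h4.
In check: no.
Legal moves: Kh5, Kg5, Kg4, Kh3, Kg3, Rxd3, Rh2, Rg2, Rf2, Re2, Rc2, Rb2, Ra2+, Rd1+, a5.
Count: 15.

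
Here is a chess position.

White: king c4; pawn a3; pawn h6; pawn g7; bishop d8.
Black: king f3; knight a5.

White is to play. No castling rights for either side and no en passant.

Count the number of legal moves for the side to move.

White to move; king on c4.
In check: yes, from the black knight on a5.
Legal moves: Kd5, Kc5, Kb5, Kd4, Kb4, Kd3, Kc3, Bxa5.
Count: 8.

8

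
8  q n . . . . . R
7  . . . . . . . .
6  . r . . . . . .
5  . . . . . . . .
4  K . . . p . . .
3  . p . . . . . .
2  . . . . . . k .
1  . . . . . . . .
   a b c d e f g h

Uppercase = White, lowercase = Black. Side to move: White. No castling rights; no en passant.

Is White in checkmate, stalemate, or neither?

checkmate

White to move; white king on a4.
In check: yes, from the black queen on a8.
King squares — a3: attacked by Qa8; b3: attacked by Rb6; b4: attacked by Rb6; a5: attacked by Qa8; b5: attacked by Rb6.
Legal moves for White: none.
In check with no legal moves → checkmate.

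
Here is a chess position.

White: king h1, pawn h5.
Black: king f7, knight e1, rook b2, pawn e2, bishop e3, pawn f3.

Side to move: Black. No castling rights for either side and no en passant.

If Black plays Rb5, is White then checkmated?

After Rb5: white king on h1; in check: no.
White is not in check, so this cannot be checkmate.

no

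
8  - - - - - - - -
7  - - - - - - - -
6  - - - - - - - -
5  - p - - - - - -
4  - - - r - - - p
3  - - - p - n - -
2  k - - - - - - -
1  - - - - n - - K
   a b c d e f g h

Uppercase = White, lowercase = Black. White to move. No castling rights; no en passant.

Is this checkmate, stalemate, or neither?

White to move; white king on h1.
In check: no.
King squares — g1: attacked by Nf3; g2: attacked by Ne1; h2: attacked by Nf3.
Legal moves for White: none.
Not in check and no legal moves → stalemate.

stalemate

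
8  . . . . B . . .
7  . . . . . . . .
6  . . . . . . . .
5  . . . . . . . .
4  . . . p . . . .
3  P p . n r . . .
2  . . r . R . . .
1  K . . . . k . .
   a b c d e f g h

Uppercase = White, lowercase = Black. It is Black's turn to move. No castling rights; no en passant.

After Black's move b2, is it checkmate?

After b2: white king on a1; in check: yes, from the black pawn on b2.
White has 2 legal replies: Ka2, Kb1.
In check but a legal move exists → not checkmate.

no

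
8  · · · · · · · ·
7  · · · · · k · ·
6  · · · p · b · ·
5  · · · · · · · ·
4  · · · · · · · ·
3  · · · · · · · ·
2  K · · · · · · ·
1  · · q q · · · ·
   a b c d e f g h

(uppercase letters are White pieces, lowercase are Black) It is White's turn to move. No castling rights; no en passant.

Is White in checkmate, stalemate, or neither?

White to move; white king on a2.
In check: no.
King squares — a1: attacked by Qc1; b1: attacked by Qc1; b2: attacked by Qc1; a3: attacked by Qc1; b3: attacked by Qd1.
Legal moves for White: none.
Not in check and no legal moves → stalemate.

stalemate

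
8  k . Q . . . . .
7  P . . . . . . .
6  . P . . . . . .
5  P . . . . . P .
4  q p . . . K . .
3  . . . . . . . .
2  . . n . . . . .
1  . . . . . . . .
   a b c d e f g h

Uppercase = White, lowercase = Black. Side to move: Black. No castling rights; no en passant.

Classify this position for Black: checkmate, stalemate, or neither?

Black to move; black king on a8.
In check: yes, from the white queen on c8.
King squares — a7: attacked by Pb6; b7: attacked by Qc8; b8: attacked by Pa7.
Legal moves for Black: none.
In check with no legal moves → checkmate.

checkmate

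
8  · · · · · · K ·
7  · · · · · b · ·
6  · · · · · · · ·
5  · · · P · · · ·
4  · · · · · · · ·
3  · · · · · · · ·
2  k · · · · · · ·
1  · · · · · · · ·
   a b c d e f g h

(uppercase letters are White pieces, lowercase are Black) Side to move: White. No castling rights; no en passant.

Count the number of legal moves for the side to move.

White to move; king on g8.
In check: yes, from the black bishop on f7.
Legal moves: Kh8, Kf8, Kh7, Kg7, Kxf7.
Count: 5.

5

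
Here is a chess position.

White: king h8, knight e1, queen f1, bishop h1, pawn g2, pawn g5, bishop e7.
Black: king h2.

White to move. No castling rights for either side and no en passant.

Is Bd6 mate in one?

After Bd6: black king on h2; in check: yes, from the white bishop on d6.
King squares — g1: attacked by Qf1; h1: attacked by Qf1; g2: attacked by Ne1; g3: attacked by Bd6; h3: attacked by Pg2.
Black has no legal moves → checkmate.

yes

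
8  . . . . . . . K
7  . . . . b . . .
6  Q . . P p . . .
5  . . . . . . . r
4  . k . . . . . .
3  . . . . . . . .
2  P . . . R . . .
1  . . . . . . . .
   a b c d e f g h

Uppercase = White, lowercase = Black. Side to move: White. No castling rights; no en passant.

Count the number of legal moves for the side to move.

White to move; king on h8.
In check: yes, from the black rook on h5.
Legal moves: Kg8, Kg7.
Count: 2.

2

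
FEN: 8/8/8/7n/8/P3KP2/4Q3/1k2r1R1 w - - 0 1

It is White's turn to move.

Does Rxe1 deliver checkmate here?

yes

After Rxe1: black king on b1; in check: yes, from the white rook on e1.
King squares — a1: attacked by Re1; c1: attacked by Re1; a2: attacked by Qe2; b2: attacked by Qe2; c2: attacked by Qe2.
Black has no legal moves → checkmate.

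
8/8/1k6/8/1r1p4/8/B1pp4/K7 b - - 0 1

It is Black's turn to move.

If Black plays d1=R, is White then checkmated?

After d1=R: white king on a1; in check: yes, from the black rook on d1.
White has 1 legal reply: Bb1.
In check but a legal move exists → not checkmate.

no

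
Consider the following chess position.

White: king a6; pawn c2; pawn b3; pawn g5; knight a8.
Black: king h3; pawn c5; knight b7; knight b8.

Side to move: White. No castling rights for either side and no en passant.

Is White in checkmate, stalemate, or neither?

White to move; white king on a6.
In check: yes, from the black knight on b8.
King squares — a5: attacked by Nb7; b5: available; b6: available; a7: available; b7: available.
Legal moves for White: Kxb7, Ka7, Kb6, Kb5.
White is in check but has 4 legal moves → neither.

neither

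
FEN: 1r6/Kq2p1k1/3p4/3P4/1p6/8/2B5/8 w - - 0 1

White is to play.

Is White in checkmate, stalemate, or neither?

checkmate

White to move; white king on a7.
In check: yes, from the black queen on b7.
King squares — a6: attacked by Qb7; b6: attacked by Qb7; b7: attacked by Rb8; a8: attacked by Qb7; b8: attacked by Qb7.
Legal moves for White: none.
In check with no legal moves → checkmate.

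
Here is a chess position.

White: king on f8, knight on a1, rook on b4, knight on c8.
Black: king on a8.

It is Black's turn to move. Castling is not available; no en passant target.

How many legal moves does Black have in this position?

0

Black to move; king on a8.
In check: no.
Legal moves: none.
Count: 0.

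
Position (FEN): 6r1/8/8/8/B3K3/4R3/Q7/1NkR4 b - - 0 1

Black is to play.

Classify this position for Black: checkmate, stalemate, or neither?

checkmate

Black to move; black king on c1.
In check: yes, from the white rook on d1.
King squares — b1: attacked by Rd1; d1: attacked by Ba4; b2: attacked by Qa2; c2: attacked by Qa2; d2: attacked by Nb1.
Legal moves for Black: none.
In check with no legal moves → checkmate.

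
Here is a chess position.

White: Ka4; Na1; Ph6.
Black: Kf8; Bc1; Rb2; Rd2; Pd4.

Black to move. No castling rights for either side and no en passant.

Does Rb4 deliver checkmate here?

After Rb4: white king on a4; in check: yes, from the black rook on b4.
White has 2 legal replies: Ka5, Kxb4.
In check but a legal move exists → not checkmate.

no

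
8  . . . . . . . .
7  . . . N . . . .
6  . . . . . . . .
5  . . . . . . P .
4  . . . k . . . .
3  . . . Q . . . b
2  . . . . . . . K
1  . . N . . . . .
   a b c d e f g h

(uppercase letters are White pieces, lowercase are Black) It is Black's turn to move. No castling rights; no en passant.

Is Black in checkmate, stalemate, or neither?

Black to move; black king on d4.
In check: yes, from the white queen on d3.
King squares — c3: attacked by Qd3; d3: attacked by Nc1; e3: attacked by Qd3; c4: attacked by Qd3; e4: attacked by Qd3; c5: attacked by Nd7; d5: attacked by Qd3; e5: attacked by Nd7.
Legal moves for Black: none.
In check with no legal moves → checkmate.

checkmate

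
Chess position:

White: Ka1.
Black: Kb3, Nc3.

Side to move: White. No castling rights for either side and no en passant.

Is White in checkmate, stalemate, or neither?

stalemate

White to move; white king on a1.
In check: no.
King squares — b1: attacked by Nc3; a2: attacked by Kb3; b2: attacked by Kb3.
Legal moves for White: none.
Not in check and no legal moves → stalemate.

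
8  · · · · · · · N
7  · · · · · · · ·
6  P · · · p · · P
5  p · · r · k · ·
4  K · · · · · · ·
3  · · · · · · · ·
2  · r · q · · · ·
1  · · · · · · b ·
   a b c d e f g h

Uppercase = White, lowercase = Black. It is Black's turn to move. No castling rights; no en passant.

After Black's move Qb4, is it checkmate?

After Qb4: white king on a4; in check: yes, from the black queen on b4.
King squares — a3: attacked by Qb4; b3: attacked by Rb2; b4: attacked by Rb2; a5: attacked by Qb4; b5: attacked by Qb4.
White has no legal moves → checkmate.

yes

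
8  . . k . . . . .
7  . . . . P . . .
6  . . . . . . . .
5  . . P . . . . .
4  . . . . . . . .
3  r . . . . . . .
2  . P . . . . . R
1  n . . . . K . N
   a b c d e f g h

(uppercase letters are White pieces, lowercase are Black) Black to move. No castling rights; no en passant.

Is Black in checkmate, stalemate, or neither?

neither

Black to move; black king on c8.
In check: no.
Legal moves for Black include: Kb8, Kd7, Kc7, Kb7, Ra8, Ra7, Ra6, Ra5, Ra4, Rh3, Rg3, Rf3+, Re3, Rd3, Rc3, Rb3, Ra2, Nb3, ... (list truncated; more exist).
Black has legal moves and is not in check → neither.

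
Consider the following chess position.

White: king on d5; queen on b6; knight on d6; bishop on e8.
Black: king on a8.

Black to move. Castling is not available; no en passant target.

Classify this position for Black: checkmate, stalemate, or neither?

Black to move; black king on a8.
In check: no.
King squares — a7: attacked by Qb6; b7: attacked by Qb6; b8: attacked by Qb6.
Legal moves for Black: none.
Not in check and no legal moves → stalemate.

stalemate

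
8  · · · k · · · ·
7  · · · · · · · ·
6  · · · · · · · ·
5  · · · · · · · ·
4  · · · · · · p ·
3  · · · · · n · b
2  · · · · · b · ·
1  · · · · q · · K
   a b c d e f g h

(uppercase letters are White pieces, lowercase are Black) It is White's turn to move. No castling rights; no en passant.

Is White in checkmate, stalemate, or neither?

White to move; white king on h1.
In check: yes, from the black queen on e1.
King squares — g1: attacked by Qe1; g2: attacked by Bh3; h2: attacked by Nf3.
Legal moves for White: none.
In check with no legal moves → checkmate.

checkmate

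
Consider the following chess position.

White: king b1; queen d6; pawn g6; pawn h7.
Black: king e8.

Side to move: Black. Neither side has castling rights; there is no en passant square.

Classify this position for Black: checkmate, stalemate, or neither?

Black to move; black king on e8.
In check: no.
King squares — d7: attacked by Qd6; e7: attacked by Qd6; f7: attacked by Pg6; d8: attacked by Qd6; f8: attacked by Qd6.
Legal moves for Black: none.
Not in check and no legal moves → stalemate.

stalemate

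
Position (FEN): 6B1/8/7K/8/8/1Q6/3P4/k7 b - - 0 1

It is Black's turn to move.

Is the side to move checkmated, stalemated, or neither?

Black to move; black king on a1.
In check: no.
King squares — b1: attacked by Qb3; a2: attacked by Qb3; b2: attacked by Qb3.
Legal moves for Black: none.
Not in check and no legal moves → stalemate.

stalemate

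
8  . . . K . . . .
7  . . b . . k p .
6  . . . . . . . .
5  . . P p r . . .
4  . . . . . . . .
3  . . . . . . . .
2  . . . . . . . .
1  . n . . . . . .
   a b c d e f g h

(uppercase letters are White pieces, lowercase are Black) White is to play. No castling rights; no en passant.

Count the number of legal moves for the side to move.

3

White to move; king on d8.
In check: yes, from the black bishop on c7.
Legal moves: Kc8, Kd7, Kxc7.
Count: 3.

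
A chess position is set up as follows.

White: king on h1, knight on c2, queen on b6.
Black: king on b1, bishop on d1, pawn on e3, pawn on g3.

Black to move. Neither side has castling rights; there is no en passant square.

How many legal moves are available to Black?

Black to move; king on b1.
In check: yes, from the white queen on b6.
Legal moves: Kxc2, Ka2, Kc1.
Count: 3.

3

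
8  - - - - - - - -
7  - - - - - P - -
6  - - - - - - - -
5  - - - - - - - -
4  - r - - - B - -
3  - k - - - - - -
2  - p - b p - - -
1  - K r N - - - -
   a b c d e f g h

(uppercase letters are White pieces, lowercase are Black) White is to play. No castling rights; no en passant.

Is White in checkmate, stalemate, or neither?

White to move; white king on b1.
In check: yes, from the black rook on c1.
King squares — a1: attacked by Rc1; c1: attacked by Pb2; a2: attacked by Kb3; b2: attacked by Kb3; c2: attacked by Rc1.
Legal moves for White: none.
In check with no legal moves → checkmate.

checkmate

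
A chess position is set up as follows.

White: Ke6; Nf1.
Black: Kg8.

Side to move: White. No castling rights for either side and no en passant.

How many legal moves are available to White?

White to move; king on e6.
In check: no.
Legal moves: Ke7, Kd7, Kf6, Kd6, Kf5, Ke5, Kd5, Ng3, Ne3, Nh2, Nd2.
Count: 11.

11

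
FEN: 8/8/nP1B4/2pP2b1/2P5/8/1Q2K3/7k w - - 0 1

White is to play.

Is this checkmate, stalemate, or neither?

White to move; white king on e2.
In check: no.
Legal moves for White include: Bf8, Bb8, Be7, Bc7, Be5, Bxc5, Bf4, Bg3, Bh2, Kf3, Kd3, Kf2, Kf1, Ke1, Kd1, Qh8+, Qg7, Qf6, ... (list truncated; more exist).
White has legal moves and is not in check → neither.

neither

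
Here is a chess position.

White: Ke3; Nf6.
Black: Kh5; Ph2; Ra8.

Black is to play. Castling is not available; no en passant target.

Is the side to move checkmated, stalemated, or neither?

neither

Black to move; black king on h5.
In check: yes, from the white knight on f6.
King squares — g4: attacked by Nf6; h4: available; g5: available; g6: available; h6: available.
Legal moves for Black: Kh6, Kg6, Kg5, Kh4.
Black is in check but has 4 legal moves → neither.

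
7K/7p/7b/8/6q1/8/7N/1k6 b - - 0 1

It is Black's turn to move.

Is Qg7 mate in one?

After Qg7: white king on h8; in check: yes, from the black queen on g7.
King squares — g7: attacked by Bh6; h7: attacked by Qg7; g8: attacked by Qg7.
White has no legal moves → checkmate.

yes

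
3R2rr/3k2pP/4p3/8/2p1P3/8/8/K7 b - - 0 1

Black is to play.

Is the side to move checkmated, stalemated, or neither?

neither

Black to move; black king on d7.
In check: yes, from the white rook on d8.
King squares — c6: available; d6: attacked by Rd8; e6: own pawn; c7: available; e7: available; c8: attacked by Rd8; d8: available; e8: attacked by Rd8.
Legal moves for Black: Kxd8, Ke7, Kc7, Kc6, Rxd8.
Black is in check but has 5 legal moves → neither.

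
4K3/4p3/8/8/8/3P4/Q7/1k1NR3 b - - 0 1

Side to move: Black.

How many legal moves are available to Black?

Black to move; king on b1.
In check: yes, from the white queen on a2.
Legal moves: Kxa2, Kc1.
Count: 2.

2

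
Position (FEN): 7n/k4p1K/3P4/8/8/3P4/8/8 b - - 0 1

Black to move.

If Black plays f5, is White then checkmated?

no

After f5: white king on h7; in check: no.
White is not in check, so this cannot be checkmate.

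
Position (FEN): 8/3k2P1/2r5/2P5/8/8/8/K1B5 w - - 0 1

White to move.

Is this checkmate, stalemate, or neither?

White to move; white king on a1.
In check: no.
Legal moves for White: Bh6, Bg5, Bf4, Be3, Ba3, Bd2, Bb2, Kb2, Ka2, Kb1, g8=Q, g8=R, g8=B, g8=N.
White has 14 legal moves and is not in check → neither.

neither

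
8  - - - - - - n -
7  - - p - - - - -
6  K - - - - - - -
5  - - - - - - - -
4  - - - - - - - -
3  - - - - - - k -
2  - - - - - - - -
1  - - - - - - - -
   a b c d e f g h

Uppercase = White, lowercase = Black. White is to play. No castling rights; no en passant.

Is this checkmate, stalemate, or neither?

neither

White to move; white king on a6.
In check: no.
Legal moves for White: Kb7, Ka7, Kb5, Ka5.
White has 4 legal moves and is not in check → neither.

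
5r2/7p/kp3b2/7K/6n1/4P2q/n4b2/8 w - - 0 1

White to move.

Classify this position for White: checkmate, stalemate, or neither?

checkmate

White to move; white king on h5.
In check: yes, from the black queen on h3.
King squares — g4: attacked by Qh3; h4: attacked by Bf2; g5: attacked by Bf6; g6: attacked by Ph7; h6: attacked by Qh3.
Legal moves for White: none.
In check with no legal moves → checkmate.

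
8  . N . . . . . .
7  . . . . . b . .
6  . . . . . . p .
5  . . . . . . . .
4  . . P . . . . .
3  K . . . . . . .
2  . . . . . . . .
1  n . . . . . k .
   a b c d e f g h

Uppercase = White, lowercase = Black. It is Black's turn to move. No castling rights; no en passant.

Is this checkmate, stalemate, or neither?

Black to move; black king on g1.
In check: no.
Legal moves for Black: Bg8, Be8, Be6, Bd5, Bxc4, Kh2, Kg2, Kf2, Kh1, Kf1, Nb3, Nc2+, g5.
Black has 13 legal moves and is not in check → neither.

neither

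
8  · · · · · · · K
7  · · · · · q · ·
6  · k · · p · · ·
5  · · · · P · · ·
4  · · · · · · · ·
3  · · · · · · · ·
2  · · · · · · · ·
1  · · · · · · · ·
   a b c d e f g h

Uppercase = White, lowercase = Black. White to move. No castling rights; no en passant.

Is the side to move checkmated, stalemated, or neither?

White to move; white king on h8.
In check: no.
King squares — g7: attacked by Qf7; h7: attacked by Qf7; g8: attacked by Qf7.
Legal moves for White: none.
Not in check and no legal moves → stalemate.

stalemate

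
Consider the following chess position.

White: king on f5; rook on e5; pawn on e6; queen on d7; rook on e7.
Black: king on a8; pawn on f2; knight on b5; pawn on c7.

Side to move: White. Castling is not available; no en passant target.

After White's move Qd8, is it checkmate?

After Qd8: black king on a8; in check: yes, from the white queen on d8.
Black has 2 legal replies: Kb7, Ka7.
In check but a legal move exists → not checkmate.

no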